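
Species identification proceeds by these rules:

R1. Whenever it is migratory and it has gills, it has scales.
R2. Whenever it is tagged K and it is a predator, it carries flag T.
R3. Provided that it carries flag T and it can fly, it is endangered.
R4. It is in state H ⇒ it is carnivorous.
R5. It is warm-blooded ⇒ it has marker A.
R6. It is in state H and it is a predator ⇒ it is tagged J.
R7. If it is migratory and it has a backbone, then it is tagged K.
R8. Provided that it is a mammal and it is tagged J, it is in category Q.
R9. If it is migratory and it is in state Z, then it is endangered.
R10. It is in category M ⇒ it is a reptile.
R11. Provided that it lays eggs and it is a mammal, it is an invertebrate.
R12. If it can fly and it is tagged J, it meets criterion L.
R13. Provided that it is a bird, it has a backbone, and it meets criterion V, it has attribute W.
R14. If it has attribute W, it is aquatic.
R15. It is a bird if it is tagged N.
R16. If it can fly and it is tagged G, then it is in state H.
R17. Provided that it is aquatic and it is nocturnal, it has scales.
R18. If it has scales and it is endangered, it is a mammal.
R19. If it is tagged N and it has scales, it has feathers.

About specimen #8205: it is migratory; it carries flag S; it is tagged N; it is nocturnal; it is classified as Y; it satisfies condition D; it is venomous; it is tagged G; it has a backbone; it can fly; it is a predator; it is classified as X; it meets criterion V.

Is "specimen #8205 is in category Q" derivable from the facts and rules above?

By R7 (it is migratory, it has a backbone): it is tagged K.
By R15 (it is tagged N): it is a bird.
By R16 (it can fly, it is tagged G): it is in state H.
By R2 (it is tagged K, it is a predator): it carries flag T.
By R3 (it carries flag T, it can fly): it is endangered.
By R6 (it is in state H, it is a predator): it is tagged J.
By R13 (it is a bird, it has a backbone, it meets criterion V): it has attribute W.
By R14 (it has attribute W): it is aquatic.
By R17 (it is aquatic, it is nocturnal): it has scales.
By R18 (it has scales, it is endangered): it is a mammal.
By R8 (it is a mammal, it is tagged J): it is in category Q.

Yes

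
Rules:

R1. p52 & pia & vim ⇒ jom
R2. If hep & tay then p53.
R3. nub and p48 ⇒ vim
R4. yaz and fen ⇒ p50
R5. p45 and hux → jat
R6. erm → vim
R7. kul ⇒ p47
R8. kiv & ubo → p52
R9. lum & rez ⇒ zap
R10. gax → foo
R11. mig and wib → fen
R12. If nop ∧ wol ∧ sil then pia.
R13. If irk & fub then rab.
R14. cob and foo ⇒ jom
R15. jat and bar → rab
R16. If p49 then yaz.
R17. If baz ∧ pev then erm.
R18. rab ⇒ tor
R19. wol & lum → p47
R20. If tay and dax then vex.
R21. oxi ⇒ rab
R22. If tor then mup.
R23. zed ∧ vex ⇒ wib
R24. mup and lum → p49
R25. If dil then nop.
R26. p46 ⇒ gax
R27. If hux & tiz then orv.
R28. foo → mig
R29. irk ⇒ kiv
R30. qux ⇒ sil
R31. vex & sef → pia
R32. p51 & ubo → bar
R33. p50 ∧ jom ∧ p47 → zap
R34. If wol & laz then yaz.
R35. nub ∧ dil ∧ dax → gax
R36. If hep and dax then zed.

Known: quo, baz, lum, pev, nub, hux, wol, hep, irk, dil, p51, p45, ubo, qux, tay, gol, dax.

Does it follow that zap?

jat  (by R5: p45, hux)
erm  (by R17: baz, pev)
p47  (by R19: wol, lum)
vex  (by R20: tay, dax)
nop  (by R25: dil)
kiv  (by R29: irk)
sil  (by R30: qux)
bar  (by R32: p51, ubo)
gax  (by R35: nub, dil, dax)
zed  (by R36: hep, dax)
vim  (by R6: erm)
p52  (by R8: kiv, ubo)
foo  (by R10: gax)
pia  (by R12: nop, wol, sil)
rab  (by R15: jat, bar)
tor  (by R18: rab)
mup  (by R22: tor)
wib  (by R23: zed, vex)
p49  (by R24: mup, lum)
mig  (by R28: foo)
jom  (by R1: p52, pia, vim)
fen  (by R11: mig, wib)
yaz  (by R16: p49)
p50  (by R4: yaz, fen)
zap  (by R33: p50, jom, p47)

Yes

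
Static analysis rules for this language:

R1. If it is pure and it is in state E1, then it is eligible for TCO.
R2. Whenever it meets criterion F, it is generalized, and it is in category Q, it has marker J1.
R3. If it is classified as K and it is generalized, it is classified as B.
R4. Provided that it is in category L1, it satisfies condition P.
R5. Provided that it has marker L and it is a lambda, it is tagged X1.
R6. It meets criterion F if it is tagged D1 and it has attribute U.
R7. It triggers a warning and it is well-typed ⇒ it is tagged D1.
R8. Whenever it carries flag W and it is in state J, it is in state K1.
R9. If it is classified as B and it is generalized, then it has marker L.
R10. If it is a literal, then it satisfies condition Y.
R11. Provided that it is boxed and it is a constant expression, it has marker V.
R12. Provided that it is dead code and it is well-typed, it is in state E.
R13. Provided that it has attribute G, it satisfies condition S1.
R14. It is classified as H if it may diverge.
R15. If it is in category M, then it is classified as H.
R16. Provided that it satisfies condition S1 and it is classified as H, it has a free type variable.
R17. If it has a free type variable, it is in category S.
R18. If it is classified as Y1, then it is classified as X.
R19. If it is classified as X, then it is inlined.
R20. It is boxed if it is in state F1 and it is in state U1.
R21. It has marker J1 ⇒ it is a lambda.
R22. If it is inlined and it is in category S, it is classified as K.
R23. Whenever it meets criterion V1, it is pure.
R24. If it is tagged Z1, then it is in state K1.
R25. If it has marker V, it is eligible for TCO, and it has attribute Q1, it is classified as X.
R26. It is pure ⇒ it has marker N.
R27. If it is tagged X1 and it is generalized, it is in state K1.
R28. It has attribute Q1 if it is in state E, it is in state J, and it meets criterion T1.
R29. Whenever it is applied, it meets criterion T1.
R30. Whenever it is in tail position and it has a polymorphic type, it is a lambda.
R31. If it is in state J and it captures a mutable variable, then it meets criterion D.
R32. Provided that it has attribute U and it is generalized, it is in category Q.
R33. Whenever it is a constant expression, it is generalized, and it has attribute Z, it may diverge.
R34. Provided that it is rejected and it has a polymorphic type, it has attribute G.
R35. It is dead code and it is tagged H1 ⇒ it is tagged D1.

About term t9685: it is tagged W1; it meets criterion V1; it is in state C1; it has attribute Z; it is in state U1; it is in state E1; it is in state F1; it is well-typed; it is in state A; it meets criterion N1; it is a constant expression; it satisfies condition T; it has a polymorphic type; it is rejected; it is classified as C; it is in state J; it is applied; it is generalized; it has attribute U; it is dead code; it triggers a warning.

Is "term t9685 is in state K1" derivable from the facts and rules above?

By R7 (it triggers a warning, it is well-typed): it is tagged D1.
By R12 (it is dead code, it is well-typed): it is in state E.
By R20 (it is in state F1, it is in state U1): it is boxed.
By R23 (it meets criterion V1): it is pure.
By R29 (it is applied): it meets criterion T1.
By R32 (it has attribute U, it is generalized): it is in category Q.
By R33 (it is a constant expression, it is generalized, it has attribute Z): it may diverge.
By R34 (it is rejected, it has a polymorphic type): it has attribute G.
By R1 (it is pure, it is in state E1): it is eligible for TCO.
By R6 (it is tagged D1, it has attribute U): it meets criterion F.
By R11 (it is boxed, it is a constant expression): it has marker V.
By R13 (it has attribute G): it satisfies condition S1.
By R14 (it may diverge): it is classified as H.
By R16 (it satisfies condition S1, it is classified as H): it has a free type variable.
By R17 (it has a free type variable): it is in category S.
By R28 (it is in state E, it is in state J, it meets criterion T1): it has attribute Q1.
By R2 (it meets criterion F, it is generalized, it is in category Q): it has marker J1.
By R21 (it has marker J1): it is a lambda.
By R25 (it has marker V, it is eligible for TCO, it has attribute Q1): it is classified as X.
By R19 (it is classified as X): it is inlined.
By R22 (it is inlined, it is in category S): it is classified as K.
By R3 (it is classified as K, it is generalized): it is classified as B.
By R9 (it is classified as B, it is generalized): it has marker L.
By R5 (it has marker L, it is a lambda): it is tagged X1.
By R27 (it is tagged X1, it is generalized): it is in state K1.

Yes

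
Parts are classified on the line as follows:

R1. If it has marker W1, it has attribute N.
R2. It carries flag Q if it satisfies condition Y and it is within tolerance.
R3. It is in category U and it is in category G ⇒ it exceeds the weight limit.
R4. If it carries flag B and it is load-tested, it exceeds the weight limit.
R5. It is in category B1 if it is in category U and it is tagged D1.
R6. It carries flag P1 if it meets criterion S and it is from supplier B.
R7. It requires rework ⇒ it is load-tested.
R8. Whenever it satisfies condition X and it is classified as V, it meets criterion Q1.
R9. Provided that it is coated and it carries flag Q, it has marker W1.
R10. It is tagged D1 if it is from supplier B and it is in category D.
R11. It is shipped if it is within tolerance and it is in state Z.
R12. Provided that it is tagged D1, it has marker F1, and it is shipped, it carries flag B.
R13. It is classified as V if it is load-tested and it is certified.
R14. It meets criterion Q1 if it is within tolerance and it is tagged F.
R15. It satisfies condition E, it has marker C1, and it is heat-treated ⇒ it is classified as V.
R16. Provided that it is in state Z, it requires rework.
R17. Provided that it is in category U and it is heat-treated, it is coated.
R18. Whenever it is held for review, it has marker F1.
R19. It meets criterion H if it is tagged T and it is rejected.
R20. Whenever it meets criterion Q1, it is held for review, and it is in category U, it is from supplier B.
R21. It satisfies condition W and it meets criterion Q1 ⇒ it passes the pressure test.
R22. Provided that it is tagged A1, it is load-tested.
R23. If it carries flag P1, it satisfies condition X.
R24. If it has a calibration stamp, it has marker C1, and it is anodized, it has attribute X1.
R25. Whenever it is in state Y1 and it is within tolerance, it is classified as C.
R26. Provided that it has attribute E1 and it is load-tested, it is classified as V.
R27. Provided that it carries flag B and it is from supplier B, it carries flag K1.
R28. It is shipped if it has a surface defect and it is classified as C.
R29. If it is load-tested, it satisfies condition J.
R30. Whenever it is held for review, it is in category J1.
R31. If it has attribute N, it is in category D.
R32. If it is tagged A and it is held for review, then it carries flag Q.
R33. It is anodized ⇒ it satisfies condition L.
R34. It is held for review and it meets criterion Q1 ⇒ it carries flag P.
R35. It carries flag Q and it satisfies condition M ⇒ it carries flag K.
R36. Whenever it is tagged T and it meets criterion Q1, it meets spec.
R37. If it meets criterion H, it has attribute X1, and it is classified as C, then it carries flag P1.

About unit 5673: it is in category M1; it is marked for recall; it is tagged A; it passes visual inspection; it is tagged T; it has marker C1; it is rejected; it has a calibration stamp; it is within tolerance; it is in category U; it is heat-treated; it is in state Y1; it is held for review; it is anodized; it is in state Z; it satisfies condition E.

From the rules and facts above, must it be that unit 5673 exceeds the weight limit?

By R11 (it is within tolerance, it is in state Z): it is shipped.
By R15 (it satisfies condition E, it has marker C1, it is heat-treated): it is classified as V.
By R16 (it is in state Z): it requires rework.
By R17 (it is in category U, it is heat-treated): it is coated.
By R18 (it is held for review): it has marker F1.
By R19 (it is tagged T, it is rejected): it meets criterion H.
By R24 (it has a calibration stamp, it has marker C1, it is anodized): it has attribute X1.
By R25 (it is in state Y1, it is within tolerance): it is classified as C.
By R32 (it is tagged A, it is held for review): it carries flag Q.
By R37 (it meets criterion H, it has attribute X1, it is classified as C): it carries flag P1.
By R7 (it requires rework): it is load-tested.
By R9 (it is coated, it carries flag Q): it has marker W1.
By R23 (it carries flag P1): it satisfies condition X.
By R1 (it has marker W1): it has attribute N.
By R8 (it satisfies condition X, it is classified as V): it meets criterion Q1.
By R20 (it meets criterion Q1, it is held for review, it is in category U): it is from supplier B.
By R31 (it has attribute N): it is in category D.
By R10 (it is from supplier B, it is in category D): it is tagged D1.
By R12 (it is tagged D1, it has marker F1, it is shipped): it carries flag B.
By R4 (it carries flag B, it is load-tested): it exceeds the weight limit.

Yes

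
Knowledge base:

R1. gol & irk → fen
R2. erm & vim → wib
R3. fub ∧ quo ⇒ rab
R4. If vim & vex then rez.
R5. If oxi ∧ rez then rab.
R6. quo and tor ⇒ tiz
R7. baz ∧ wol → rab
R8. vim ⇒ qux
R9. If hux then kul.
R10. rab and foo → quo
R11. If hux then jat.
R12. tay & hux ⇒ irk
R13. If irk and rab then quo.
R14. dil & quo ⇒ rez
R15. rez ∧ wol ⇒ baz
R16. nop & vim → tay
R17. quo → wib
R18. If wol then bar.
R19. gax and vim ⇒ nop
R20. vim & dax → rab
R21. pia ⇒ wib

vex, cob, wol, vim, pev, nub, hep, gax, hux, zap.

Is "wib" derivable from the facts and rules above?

rez  (by R4: vim, vex)
baz  (by R15: rez, wol)
nop  (by R19: gax, vim)
rab  (by R7: baz, wol)
tay  (by R16: nop, vim)
irk  (by R12: tay, hux)
quo  (by R13: irk, rab)
wib  (by R17: quo)

Yes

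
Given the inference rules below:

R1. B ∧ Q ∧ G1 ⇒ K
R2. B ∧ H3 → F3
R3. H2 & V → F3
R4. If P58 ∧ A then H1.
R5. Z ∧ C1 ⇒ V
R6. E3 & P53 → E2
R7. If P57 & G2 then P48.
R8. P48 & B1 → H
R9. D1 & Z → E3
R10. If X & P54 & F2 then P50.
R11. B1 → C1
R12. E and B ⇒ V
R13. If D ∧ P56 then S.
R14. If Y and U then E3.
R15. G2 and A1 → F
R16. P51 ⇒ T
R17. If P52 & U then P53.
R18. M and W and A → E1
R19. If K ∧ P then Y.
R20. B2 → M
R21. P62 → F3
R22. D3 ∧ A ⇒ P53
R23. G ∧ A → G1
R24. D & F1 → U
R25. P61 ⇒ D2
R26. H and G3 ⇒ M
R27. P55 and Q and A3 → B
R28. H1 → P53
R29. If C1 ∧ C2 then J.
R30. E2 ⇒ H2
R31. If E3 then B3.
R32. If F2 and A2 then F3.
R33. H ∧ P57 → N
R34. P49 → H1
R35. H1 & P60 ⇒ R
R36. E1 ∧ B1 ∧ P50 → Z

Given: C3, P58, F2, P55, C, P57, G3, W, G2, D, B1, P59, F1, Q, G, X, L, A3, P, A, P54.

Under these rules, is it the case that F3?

Yes

H1  (by R4: P58, A)
P48  (by R7: P57, G2)
H  (by R8: P48, B1)
P50  (by R10: X, P54, F2)
C1  (by R11: B1)
G1  (by R23: G, A)
U  (by R24: D, F1)
M  (by R26: H, G3)
B  (by R27: P55, Q, A3)
P53  (by R28: H1)
K  (by R1: B, Q, G1)
E1  (by R18: M, W, A)
Y  (by R19: K, P)
Z  (by R36: E1, B1, P50)
V  (by R5: Z, C1)
E3  (by R14: Y, U)
E2  (by R6: E3, P53)
H2  (by R30: E2)
F3  (by R3: H2, V)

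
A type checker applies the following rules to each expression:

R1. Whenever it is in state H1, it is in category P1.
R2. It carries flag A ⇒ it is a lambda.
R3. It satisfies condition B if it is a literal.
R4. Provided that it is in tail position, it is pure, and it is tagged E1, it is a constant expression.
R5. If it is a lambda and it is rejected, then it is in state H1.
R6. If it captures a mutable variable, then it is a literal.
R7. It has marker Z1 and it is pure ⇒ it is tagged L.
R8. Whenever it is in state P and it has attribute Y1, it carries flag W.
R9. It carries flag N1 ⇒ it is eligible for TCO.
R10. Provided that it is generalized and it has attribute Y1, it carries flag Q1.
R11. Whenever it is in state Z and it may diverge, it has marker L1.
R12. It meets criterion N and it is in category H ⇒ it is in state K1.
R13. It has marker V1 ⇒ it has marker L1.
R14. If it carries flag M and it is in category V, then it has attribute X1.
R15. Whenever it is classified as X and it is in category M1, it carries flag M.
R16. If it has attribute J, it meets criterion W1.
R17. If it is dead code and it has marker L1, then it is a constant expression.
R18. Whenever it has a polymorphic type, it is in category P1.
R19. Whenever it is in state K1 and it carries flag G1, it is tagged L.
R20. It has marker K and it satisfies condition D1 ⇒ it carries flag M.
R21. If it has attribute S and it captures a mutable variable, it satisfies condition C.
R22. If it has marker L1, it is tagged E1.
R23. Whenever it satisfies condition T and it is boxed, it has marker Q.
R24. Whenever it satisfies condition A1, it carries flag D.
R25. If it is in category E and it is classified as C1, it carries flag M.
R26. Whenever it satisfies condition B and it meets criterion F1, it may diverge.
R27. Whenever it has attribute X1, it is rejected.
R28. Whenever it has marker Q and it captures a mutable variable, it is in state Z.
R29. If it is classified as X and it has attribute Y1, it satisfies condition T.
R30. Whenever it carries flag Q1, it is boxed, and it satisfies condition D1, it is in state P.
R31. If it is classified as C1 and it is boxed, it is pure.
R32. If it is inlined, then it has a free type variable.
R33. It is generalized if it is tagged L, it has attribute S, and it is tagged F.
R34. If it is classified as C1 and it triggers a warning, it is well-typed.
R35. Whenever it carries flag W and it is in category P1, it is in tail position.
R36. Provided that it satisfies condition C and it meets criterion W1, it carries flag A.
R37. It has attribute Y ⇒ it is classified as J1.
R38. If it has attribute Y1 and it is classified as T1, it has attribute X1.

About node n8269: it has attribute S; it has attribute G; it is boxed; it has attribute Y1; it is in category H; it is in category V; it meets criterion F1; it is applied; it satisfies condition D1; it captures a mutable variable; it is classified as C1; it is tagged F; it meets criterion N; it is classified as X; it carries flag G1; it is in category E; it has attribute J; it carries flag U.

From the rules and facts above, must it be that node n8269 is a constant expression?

By R6 (it captures a mutable variable): it is a literal.
By R12 (it meets criterion N, it is in category H): it is in state K1.
By R16 (it has attribute J): it meets criterion W1.
By R19 (it is in state K1, it carries flag G1): it is tagged L.
By R21 (it has attribute S, it captures a mutable variable): it satisfies condition C.
By R25 (it is in category E, it is classified as C1): it carries flag M.
By R29 (it is classified as X, it has attribute Y1): it satisfies condition T.
By R31 (it is classified as C1, it is boxed): it is pure.
By R33 (it is tagged L, it has attribute S, it is tagged F): it is generalized.
By R36 (it satisfies condition C, it meets criterion W1): it carries flag A.
By R2 (it carries flag A): it is a lambda.
By R3 (it is a literal): it satisfies condition B.
By R10 (it is generalized, it has attribute Y1): it carries flag Q1.
By R14 (it carries flag M, it is in category V): it has attribute X1.
By R23 (it satisfies condition T, it is boxed): it has marker Q.
By R26 (it satisfies condition B, it meets criterion F1): it may diverge.
By R27 (it has attribute X1): it is rejected.
By R28 (it has marker Q, it captures a mutable variable): it is in state Z.
By R30 (it carries flag Q1, it is boxed, it satisfies condition D1): it is in state P.
By R5 (it is a lambda, it is rejected): it is in state H1.
By R8 (it is in state P, it has attribute Y1): it carries flag W.
By R11 (it is in state Z, it may diverge): it has marker L1.
By R22 (it has marker L1): it is tagged E1.
By R1 (it is in state H1): it is in category P1.
By R35 (it carries flag W, it is in category P1): it is in tail position.
By R4 (it is in tail position, it is pure, it is tagged E1): it is a constant expression.

Yes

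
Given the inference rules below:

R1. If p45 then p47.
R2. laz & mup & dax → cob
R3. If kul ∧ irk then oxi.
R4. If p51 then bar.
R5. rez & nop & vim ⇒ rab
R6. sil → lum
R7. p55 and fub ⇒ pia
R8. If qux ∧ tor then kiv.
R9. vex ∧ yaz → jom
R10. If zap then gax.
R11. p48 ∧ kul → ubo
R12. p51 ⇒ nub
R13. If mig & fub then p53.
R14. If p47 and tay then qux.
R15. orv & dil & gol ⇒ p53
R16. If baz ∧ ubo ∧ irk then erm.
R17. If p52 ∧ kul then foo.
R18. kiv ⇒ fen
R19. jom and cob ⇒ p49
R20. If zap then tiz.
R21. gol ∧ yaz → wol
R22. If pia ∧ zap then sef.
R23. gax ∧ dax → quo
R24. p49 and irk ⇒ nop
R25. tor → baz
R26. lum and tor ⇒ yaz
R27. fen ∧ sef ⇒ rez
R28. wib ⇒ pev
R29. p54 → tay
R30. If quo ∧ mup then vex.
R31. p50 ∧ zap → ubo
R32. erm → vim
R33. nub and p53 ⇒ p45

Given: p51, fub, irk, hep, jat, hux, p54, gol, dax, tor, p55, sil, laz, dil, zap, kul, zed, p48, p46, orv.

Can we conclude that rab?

No

Forward chaining from the given facts derives: oxi, bar, lum, pia, gax, ubo, nub, p53, tiz, sef, quo, baz, yaz, tay, p45, p47, qux, erm, wol, vim, kiv, fen, rez.
The only rule concluding rab is R5, which needs nop; that is never established.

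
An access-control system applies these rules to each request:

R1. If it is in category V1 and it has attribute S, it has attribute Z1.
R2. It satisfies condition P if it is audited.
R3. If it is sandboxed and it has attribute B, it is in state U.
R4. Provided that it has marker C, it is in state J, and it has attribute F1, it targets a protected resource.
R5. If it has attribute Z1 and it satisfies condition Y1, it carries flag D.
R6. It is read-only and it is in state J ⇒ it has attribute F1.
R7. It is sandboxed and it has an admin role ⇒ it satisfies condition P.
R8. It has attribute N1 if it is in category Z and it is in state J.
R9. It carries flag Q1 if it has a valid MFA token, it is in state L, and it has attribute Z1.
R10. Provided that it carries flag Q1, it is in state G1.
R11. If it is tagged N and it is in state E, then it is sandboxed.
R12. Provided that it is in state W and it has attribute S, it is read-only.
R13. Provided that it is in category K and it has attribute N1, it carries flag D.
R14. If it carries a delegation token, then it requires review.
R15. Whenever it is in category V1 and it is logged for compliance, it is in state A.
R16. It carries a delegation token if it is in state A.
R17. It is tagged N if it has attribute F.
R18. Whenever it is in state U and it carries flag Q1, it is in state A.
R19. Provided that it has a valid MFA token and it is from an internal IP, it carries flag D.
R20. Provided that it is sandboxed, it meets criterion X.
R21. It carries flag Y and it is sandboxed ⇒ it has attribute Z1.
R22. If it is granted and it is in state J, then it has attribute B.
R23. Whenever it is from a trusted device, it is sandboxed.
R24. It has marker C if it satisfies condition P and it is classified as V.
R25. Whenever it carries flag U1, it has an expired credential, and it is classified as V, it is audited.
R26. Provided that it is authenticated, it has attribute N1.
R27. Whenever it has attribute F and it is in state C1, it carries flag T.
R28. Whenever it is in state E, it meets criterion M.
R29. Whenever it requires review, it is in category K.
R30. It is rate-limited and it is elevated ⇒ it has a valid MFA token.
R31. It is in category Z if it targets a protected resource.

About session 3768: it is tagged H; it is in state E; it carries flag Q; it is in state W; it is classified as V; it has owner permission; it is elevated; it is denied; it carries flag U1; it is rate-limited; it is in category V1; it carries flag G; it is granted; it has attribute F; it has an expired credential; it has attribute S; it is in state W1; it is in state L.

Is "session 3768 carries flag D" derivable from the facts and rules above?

Forward chaining from the given facts derives: has attribute Z1, is read-only, is tagged N, is audited, meets criterion M, has a valid MFA token, satisfies condition P, carries flag Q1, is in state G1, is sandboxed, meets criterion X, has marker C.
Rules concluding "it carries flag D": R5 needs "it satisfies condition Y1"; R13 needs "it is in category K"; R19 needs "it is from an internal IP" — none of these are established.

No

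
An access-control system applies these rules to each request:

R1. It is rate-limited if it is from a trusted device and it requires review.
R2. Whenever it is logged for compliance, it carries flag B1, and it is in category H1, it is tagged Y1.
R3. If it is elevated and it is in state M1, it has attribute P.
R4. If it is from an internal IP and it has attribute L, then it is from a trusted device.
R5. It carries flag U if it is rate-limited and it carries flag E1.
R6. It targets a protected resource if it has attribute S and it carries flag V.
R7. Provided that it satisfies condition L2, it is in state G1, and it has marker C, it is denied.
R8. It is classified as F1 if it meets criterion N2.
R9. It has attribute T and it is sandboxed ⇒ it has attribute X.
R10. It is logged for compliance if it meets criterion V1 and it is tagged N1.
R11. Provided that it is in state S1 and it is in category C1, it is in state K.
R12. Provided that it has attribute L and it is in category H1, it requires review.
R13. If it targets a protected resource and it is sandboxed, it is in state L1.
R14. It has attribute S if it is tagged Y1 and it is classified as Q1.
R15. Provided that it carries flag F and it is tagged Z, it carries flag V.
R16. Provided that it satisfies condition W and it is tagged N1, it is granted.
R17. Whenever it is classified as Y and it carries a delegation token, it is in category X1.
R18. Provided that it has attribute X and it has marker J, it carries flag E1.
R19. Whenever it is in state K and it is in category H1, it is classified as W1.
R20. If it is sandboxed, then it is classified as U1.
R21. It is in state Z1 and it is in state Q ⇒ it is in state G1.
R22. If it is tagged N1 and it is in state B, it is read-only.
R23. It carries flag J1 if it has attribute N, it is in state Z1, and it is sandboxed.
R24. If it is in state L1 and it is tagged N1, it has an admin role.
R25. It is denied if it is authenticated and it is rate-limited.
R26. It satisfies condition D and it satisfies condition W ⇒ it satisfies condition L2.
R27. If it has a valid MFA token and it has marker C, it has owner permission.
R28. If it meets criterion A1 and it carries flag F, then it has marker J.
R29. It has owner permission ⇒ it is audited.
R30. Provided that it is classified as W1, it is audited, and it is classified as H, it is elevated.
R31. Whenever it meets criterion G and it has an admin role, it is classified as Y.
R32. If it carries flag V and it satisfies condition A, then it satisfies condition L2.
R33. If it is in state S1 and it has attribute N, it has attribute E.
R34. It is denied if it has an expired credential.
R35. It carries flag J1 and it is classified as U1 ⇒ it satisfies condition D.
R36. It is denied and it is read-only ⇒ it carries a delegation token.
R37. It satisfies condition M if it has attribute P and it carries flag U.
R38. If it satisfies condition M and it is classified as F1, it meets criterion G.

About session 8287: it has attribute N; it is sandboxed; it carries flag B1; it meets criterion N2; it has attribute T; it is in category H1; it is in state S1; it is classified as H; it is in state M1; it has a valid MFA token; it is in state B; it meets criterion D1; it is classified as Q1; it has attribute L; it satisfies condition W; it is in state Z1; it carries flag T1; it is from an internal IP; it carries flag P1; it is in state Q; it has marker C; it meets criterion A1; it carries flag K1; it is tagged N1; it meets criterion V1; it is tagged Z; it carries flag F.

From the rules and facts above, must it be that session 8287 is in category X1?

No

Forward chaining from the given facts derives: is from a trusted device, is classified as F1, has attribute X, is logged for compliance, requires review, carries flag V, is granted, is classified as U1, is in state G1, is read-only, carries flag J1, has owner permission, has marker J, is audited, has attribute E, satisfies condition D, is rate-limited, is tagged Y1, has attribute S, carries flag E1, satisfies condition L2, carries flag U, targets a protected resource, is denied, is in state L1, has an admin role, carries a delegation token.
The only rule concluding "it is in category X1" is R17, which needs "it is classified as Y"; that is never established.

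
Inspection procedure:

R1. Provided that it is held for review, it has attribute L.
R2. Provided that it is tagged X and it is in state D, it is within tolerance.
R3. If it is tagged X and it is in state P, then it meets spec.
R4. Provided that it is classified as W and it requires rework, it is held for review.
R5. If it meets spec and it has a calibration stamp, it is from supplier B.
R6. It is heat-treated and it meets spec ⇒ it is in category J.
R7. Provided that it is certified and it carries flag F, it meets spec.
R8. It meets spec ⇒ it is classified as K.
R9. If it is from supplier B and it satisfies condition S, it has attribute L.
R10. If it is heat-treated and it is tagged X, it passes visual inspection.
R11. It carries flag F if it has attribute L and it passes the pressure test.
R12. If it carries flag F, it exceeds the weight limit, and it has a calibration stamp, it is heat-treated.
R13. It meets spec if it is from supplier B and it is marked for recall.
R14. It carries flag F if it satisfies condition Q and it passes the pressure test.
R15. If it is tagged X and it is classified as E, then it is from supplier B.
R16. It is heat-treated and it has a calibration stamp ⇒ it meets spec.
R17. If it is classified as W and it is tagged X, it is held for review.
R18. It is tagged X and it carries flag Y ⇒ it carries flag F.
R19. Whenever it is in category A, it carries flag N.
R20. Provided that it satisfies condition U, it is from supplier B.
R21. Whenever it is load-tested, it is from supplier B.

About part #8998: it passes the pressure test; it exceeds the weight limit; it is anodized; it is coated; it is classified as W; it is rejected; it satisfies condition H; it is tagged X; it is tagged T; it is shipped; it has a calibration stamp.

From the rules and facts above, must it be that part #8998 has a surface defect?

No

Forward chaining from the given facts derives: is held for review, has attribute L, carries flag F, is heat-treated, meets spec, is from supplier B, is in category J, is classified as K, passes visual inspection.
No rule has "it has a surface defect" as its conclusion, and it is not among the given facts.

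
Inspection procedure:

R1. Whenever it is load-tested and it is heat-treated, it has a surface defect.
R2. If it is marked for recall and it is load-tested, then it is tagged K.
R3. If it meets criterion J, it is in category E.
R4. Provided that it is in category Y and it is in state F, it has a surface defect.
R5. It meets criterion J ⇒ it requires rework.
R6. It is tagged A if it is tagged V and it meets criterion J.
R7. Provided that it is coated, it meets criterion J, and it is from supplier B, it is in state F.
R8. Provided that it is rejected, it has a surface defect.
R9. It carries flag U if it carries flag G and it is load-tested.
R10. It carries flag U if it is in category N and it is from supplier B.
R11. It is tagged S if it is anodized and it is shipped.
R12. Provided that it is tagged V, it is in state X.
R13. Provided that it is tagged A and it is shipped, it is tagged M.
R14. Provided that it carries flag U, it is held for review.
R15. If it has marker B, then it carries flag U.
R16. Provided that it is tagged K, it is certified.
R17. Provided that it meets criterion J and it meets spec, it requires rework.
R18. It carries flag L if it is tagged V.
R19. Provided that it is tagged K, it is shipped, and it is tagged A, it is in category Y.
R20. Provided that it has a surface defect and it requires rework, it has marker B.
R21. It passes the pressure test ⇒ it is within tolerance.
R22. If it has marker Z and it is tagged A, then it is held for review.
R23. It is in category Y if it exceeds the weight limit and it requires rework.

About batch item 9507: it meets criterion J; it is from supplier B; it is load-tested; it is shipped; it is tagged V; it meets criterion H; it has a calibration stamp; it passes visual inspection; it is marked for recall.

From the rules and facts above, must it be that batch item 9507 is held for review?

Forward chaining from the given facts derives: is tagged K, is in category E, requires rework, is tagged A, is in state X, is tagged M, is certified, carries flag L, is in category Y.
Rules concluding "it is held for review": R14 needs "it carries flag U"; R22 needs "it has marker Z" — none of these are established.

No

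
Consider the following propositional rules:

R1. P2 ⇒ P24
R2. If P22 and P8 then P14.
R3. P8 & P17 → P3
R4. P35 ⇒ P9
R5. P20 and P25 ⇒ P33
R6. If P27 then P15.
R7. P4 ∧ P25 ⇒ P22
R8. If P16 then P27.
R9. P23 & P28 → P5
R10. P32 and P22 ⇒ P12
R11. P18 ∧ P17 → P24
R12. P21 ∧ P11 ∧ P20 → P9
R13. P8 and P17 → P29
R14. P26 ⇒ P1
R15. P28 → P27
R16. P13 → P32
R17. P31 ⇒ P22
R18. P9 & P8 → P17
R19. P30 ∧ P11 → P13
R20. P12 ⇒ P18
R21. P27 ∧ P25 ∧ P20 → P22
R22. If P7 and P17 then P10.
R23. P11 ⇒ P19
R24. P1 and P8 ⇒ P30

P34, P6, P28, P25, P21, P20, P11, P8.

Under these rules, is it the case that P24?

No

Forward chaining from the given facts derives: P33, P9, P27, P17, P22, P19, P14, P3, P15, P29.
Rules concluding P24: R1 needs P2; R11 needs P18 — none of these are established.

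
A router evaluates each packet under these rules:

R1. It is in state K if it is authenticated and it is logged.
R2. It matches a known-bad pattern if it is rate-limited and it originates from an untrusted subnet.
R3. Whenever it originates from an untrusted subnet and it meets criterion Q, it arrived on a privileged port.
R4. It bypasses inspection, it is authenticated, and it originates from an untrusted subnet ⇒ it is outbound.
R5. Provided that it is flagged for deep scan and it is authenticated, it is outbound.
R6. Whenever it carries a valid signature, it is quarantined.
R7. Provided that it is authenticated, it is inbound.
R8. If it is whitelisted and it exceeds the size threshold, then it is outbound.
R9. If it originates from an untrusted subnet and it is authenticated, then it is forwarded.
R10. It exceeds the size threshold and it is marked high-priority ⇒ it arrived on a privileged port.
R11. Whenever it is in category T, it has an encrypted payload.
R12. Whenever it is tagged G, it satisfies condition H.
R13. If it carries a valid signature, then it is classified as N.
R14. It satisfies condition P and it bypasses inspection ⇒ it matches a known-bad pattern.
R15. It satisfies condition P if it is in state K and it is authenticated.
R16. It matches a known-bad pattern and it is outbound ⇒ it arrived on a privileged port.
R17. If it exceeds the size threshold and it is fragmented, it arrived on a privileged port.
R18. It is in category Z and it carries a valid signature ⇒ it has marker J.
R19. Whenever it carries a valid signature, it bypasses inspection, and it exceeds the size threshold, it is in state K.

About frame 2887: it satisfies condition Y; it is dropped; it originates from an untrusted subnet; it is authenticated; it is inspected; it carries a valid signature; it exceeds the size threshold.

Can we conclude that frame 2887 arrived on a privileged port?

No

Forward chaining from the given facts derives: is quarantined, is inbound, is forwarded, is classified as N.
Rules concluding "it arrived on a privileged port": R3 needs "it meets criterion Q"; R10 needs "it is marked high-priority"; R16 needs "it matches a known-bad pattern"; R17 needs "it is fragmented" — none of these are established.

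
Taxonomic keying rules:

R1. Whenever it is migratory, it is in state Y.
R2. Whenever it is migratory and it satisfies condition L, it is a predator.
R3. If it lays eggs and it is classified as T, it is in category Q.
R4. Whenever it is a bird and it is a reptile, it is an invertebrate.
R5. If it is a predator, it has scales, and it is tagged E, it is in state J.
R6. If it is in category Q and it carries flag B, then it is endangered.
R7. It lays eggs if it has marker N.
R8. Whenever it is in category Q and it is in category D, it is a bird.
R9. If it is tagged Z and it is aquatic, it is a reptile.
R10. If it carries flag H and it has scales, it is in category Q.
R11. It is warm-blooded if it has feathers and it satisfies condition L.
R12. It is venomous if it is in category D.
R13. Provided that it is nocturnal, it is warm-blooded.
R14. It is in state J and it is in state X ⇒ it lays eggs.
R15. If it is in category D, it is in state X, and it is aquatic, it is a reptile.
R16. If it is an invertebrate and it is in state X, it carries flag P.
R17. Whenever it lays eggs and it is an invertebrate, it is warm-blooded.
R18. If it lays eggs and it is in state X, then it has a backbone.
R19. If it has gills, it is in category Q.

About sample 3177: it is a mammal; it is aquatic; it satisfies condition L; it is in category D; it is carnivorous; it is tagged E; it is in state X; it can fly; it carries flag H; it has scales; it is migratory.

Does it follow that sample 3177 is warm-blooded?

Yes

By R2 (it is migratory, it satisfies condition L): it is a predator.
By R5 (it is a predator, it has scales, it is tagged E): it is in state J.
By R10 (it carries flag H, it has scales): it is in category Q.
By R14 (it is in state J, it is in state X): it lays eggs.
By R15 (it is in category D, it is in state X, it is aquatic): it is a reptile.
By R8 (it is in category Q, it is in category D): it is a bird.
By R4 (it is a bird, it is a reptile): it is an invertebrate.
By R17 (it lays eggs, it is an invertebrate): it is warm-blooded.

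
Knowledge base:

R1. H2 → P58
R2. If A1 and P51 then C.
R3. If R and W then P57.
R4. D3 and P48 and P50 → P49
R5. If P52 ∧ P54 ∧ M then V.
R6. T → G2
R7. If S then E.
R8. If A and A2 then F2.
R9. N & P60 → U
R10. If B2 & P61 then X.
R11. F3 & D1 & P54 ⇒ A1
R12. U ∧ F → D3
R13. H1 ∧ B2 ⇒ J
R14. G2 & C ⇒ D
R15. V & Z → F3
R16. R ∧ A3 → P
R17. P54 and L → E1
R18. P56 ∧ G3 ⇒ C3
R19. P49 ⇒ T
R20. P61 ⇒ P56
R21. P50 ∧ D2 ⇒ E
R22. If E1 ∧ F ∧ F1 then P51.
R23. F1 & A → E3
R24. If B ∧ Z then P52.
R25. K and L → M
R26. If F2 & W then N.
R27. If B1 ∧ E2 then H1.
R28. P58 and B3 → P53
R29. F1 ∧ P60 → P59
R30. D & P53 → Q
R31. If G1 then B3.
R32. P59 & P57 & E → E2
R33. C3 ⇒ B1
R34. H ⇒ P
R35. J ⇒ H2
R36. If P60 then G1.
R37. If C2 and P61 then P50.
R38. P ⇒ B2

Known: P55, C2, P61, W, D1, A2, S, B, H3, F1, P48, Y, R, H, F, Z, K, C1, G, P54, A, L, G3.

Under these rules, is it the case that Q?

Forward chaining from the given facts derives: P57, E, F2, E1, P56, P51, E3, P52, M, N, P, P50, B2, V, X, F3, C3, B1, A1, C.
The only rule concluding Q is R30, which needs D; that is never established.

No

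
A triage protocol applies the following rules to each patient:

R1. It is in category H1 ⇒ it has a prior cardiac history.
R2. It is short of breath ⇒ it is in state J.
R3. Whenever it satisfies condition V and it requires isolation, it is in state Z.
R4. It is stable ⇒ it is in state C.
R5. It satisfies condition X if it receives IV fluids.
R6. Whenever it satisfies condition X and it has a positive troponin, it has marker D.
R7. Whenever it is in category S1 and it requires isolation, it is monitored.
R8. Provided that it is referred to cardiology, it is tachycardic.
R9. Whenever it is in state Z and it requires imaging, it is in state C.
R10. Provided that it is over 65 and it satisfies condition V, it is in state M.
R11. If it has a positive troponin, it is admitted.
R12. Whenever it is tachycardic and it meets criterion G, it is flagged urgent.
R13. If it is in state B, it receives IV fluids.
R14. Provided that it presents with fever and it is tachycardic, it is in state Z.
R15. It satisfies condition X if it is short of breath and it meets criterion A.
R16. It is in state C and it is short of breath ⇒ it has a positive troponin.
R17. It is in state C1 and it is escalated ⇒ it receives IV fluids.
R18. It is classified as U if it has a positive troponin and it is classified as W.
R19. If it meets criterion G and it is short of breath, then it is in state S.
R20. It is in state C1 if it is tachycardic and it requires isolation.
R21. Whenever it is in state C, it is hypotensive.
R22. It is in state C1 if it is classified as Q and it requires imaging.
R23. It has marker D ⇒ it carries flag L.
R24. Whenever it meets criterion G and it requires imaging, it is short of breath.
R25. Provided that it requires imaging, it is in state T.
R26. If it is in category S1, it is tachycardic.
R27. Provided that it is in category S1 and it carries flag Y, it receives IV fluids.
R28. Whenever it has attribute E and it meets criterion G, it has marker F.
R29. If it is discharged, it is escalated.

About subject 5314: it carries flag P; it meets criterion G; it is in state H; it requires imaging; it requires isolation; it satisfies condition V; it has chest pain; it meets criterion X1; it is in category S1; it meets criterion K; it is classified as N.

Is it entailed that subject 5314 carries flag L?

Forward chaining from the given facts derives: is in state Z, is monitored, is in state C, is hypotensive, is short of breath, is in state T, is tachycardic, is in state J, is flagged urgent, has a positive troponin, is in state S, is in state C1, is admitted.
The only rule concluding "it carries flag L" is R23, which needs "it has marker D"; that is never established.

No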